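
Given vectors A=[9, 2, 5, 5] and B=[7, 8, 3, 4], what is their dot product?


Dot product = sum of element-wise products
A[0]*B[0] = 9*7 = 63
A[1]*B[1] = 2*8 = 16
A[2]*B[2] = 5*3 = 15
A[3]*B[3] = 5*4 = 20
Sum = 63 + 16 + 15 + 20 = 114

114


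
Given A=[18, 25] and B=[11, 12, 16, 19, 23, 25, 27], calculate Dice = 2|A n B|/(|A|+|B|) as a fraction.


A intersect B = [25]
|A intersect B| = 1
|A| = 2, |B| = 7
Dice = 2*1 / (2+7)
= 2 / 9 = 2/9

2/9


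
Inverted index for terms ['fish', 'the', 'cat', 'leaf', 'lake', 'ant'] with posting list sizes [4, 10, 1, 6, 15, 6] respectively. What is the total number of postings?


Summing posting list sizes:
'fish': 4 postings
'the': 10 postings
'cat': 1 postings
'leaf': 6 postings
'lake': 15 postings
'ant': 6 postings
Total = 4 + 10 + 1 + 6 + 15 + 6 = 42

42


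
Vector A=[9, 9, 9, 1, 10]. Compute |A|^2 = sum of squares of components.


|A|^2 = sum of squared components
A[0]^2 = 9^2 = 81
A[1]^2 = 9^2 = 81
A[2]^2 = 9^2 = 81
A[3]^2 = 1^2 = 1
A[4]^2 = 10^2 = 100
Sum = 81 + 81 + 81 + 1 + 100 = 344

344


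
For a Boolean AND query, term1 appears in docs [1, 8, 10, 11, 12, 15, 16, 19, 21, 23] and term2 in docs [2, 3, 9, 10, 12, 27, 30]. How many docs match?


Boolean AND: find intersection of posting lists
term1 docs: [1, 8, 10, 11, 12, 15, 16, 19, 21, 23]
term2 docs: [2, 3, 9, 10, 12, 27, 30]
Intersection: [10, 12]
|intersection| = 2

2


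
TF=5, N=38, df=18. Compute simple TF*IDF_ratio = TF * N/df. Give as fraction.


TF * (N/df)
= 5 * (38/18)
= 5 * 19/9
= 95/9

95/9


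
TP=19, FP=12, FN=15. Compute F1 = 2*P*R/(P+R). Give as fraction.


F1 = 2 * P * R / (P + R)
P = TP/(TP+FP) = 19/31 = 19/31
R = TP/(TP+FN) = 19/34 = 19/34
2 * P * R = 2 * 19/31 * 19/34 = 361/527
P + R = 19/31 + 19/34 = 1235/1054
F1 = 361/527 / 1235/1054 = 38/65

38/65


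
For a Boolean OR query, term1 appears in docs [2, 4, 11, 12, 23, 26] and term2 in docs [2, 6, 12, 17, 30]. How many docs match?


Boolean OR: find union of posting lists
term1 docs: [2, 4, 11, 12, 23, 26]
term2 docs: [2, 6, 12, 17, 30]
Union: [2, 4, 6, 11, 12, 17, 23, 26, 30]
|union| = 9

9


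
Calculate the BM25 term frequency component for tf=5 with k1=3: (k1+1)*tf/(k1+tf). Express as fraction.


BM25 TF component = (k1+1)*tf / (k1+tf)
k1 = 3, tf = 5
Numerator = (3+1)*5 = 20
Denominator = 3 + 5 = 8
= 20/8 = 5/2

5/2


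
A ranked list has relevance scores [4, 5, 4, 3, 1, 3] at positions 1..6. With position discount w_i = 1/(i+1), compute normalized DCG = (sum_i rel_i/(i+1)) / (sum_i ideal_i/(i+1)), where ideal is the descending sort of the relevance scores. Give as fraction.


Position discount weights w_i = 1/(i+1) for i=1..6:
Weights = [1/2, 1/3, 1/4, 1/5, 1/6, 1/7]
Actual relevance: [4, 5, 4, 3, 1, 3]
DCG = 4/2 + 5/3 + 4/4 + 3/5 + 1/6 + 3/7 = 1231/210
Ideal relevance (sorted desc): [5, 4, 4, 3, 3, 1]
Ideal DCG = 5/2 + 4/3 + 4/4 + 3/5 + 3/6 + 1/7 = 638/105
nDCG = DCG / ideal_DCG = 1231/210 / 638/105 = 1231/1276

1231/1276


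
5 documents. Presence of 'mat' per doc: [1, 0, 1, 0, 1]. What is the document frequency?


Checking each document for 'mat':
Doc 1: present
Doc 2: absent
Doc 3: present
Doc 4: absent
Doc 5: present
df = sum of presences = 1 + 0 + 1 + 0 + 1 = 3

3


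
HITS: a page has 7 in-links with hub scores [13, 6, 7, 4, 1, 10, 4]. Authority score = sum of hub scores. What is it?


Authority = sum of hub scores of in-linkers
In-link 1: hub score = 13
In-link 2: hub score = 6
In-link 3: hub score = 7
In-link 4: hub score = 4
In-link 5: hub score = 1
In-link 6: hub score = 10
In-link 7: hub score = 4
Authority = 13 + 6 + 7 + 4 + 1 + 10 + 4 = 45

45


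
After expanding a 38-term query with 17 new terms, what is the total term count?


Original terms: 38
Expansion terms: 17
Total = 38 + 17 = 55

55


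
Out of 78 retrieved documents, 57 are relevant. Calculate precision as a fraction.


Precision = relevant_retrieved / total_retrieved
= 57 / 78
= 57 / (57 + 21)
= 19/26

19/26


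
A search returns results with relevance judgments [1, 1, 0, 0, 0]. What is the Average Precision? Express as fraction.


Computing P@k for each relevant position:
Position 1: relevant, P@1 = 1/1 = 1
Position 2: relevant, P@2 = 2/2 = 1
Position 3: not relevant
Position 4: not relevant
Position 5: not relevant
Sum of P@k = 1 + 1 = 2
AP = 2 / 2 = 1

1


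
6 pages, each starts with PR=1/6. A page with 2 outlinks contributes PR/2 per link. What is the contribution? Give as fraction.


Initial PR = 1/6 = 1/6
Outlinks = 2
Contribution per link = PR / outlinks
= 1/6 / 2
= 1/12

1/12


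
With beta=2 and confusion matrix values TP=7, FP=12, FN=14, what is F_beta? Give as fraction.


P = TP/(TP+FP) = 7/19 = 7/19
R = TP/(TP+FN) = 7/21 = 1/3
beta^2 = 2^2 = 4
(1 + beta^2) = 5
Numerator = (1+beta^2)*P*R = 35/57
Denominator = beta^2*P + R = 28/19 + 1/3 = 103/57
F_beta = 35/103

35/103


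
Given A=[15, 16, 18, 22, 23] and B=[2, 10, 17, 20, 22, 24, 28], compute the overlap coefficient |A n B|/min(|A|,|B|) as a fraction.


A intersect B = [22]
|A intersect B| = 1
min(|A|, |B|) = min(5, 7) = 5
Overlap = 1 / 5 = 1/5

1/5


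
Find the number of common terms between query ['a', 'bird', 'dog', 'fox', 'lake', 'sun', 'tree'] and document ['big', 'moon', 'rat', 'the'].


Query terms: ['a', 'bird', 'dog', 'fox', 'lake', 'sun', 'tree']
Document terms: ['big', 'moon', 'rat', 'the']
Common terms: []
Overlap count = 0

0


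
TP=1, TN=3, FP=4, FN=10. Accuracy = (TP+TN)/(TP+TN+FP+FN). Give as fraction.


Accuracy = (TP + TN) / (TP + TN + FP + FN)
TP + TN = 1 + 3 = 4
Total = 1 + 3 + 4 + 10 = 18
Accuracy = 4 / 18 = 2/9

2/9


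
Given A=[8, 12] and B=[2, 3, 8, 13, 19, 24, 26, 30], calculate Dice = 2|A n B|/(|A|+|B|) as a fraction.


A intersect B = [8]
|A intersect B| = 1
|A| = 2, |B| = 8
Dice = 2*1 / (2+8)
= 2 / 10 = 1/5

1/5


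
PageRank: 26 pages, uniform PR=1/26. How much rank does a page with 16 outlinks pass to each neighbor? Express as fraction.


Initial PR = 1/26 = 1/26
Outlinks = 16
Contribution per link = PR / outlinks
= 1/26 / 16
= 1/416

1/416


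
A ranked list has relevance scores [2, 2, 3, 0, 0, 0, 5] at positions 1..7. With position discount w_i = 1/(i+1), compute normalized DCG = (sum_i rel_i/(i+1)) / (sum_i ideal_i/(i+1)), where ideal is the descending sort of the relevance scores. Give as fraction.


Position discount weights w_i = 1/(i+1) for i=1..7:
Weights = [1/2, 1/3, 1/4, 1/5, 1/6, 1/7, 1/8]
Actual relevance: [2, 2, 3, 0, 0, 0, 5]
DCG = 2/2 + 2/3 + 3/4 + 0/5 + 0/6 + 0/7 + 5/8 = 73/24
Ideal relevance (sorted desc): [5, 3, 2, 2, 0, 0, 0]
Ideal DCG = 5/2 + 3/3 + 2/4 + 2/5 + 0/6 + 0/7 + 0/8 = 22/5
nDCG = DCG / ideal_DCG = 73/24 / 22/5 = 365/528

365/528


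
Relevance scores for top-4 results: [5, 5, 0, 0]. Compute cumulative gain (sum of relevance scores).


Cumulative Gain = sum of relevance scores
Position 1: rel=5, running sum=5
Position 2: rel=5, running sum=10
Position 3: rel=0, running sum=10
Position 4: rel=0, running sum=10
CG = 10

10


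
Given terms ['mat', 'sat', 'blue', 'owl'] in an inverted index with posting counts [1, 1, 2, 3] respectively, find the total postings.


Summing posting list sizes:
'mat': 1 postings
'sat': 1 postings
'blue': 2 postings
'owl': 3 postings
Total = 1 + 1 + 2 + 3 = 7

7


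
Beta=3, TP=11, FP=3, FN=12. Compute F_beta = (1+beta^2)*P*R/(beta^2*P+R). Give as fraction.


P = TP/(TP+FP) = 11/14 = 11/14
R = TP/(TP+FN) = 11/23 = 11/23
beta^2 = 3^2 = 9
(1 + beta^2) = 10
Numerator = (1+beta^2)*P*R = 605/161
Denominator = beta^2*P + R = 99/14 + 11/23 = 2431/322
F_beta = 110/221

110/221


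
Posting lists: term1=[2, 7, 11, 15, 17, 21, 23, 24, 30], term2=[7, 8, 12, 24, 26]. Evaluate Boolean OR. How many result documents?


Boolean OR: find union of posting lists
term1 docs: [2, 7, 11, 15, 17, 21, 23, 24, 30]
term2 docs: [7, 8, 12, 24, 26]
Union: [2, 7, 8, 11, 12, 15, 17, 21, 23, 24, 26, 30]
|union| = 12

12


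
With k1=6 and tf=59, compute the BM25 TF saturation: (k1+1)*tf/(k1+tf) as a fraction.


BM25 TF component = (k1+1)*tf / (k1+tf)
k1 = 6, tf = 59
Numerator = (6+1)*59 = 413
Denominator = 6 + 59 = 65
= 413/65 = 413/65

413/65


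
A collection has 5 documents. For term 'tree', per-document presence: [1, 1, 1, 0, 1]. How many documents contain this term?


Checking each document for 'tree':
Doc 1: present
Doc 2: present
Doc 3: present
Doc 4: absent
Doc 5: present
df = sum of presences = 1 + 1 + 1 + 0 + 1 = 4

4


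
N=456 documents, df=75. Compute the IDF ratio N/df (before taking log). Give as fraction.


IDF ratio = N / df
= 456 / 75
= 152/25

152/25


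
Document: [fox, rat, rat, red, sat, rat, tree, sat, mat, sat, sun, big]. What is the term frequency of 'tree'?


Document has 12 words
Scanning for 'tree':
Found at positions: [6]
Count = 1

1


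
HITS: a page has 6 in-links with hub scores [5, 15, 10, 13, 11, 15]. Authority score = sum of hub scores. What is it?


Authority = sum of hub scores of in-linkers
In-link 1: hub score = 5
In-link 2: hub score = 15
In-link 3: hub score = 10
In-link 4: hub score = 13
In-link 5: hub score = 11
In-link 6: hub score = 15
Authority = 5 + 15 + 10 + 13 + 11 + 15 = 69

69


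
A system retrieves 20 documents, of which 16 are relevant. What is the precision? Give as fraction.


Precision = relevant_retrieved / total_retrieved
= 16 / 20
= 16 / (16 + 4)
= 4/5

4/5


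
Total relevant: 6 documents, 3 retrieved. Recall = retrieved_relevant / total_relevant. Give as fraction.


Recall = retrieved_relevant / total_relevant
= 3 / 6
= 3 / (3 + 3)
= 1/2

1/2


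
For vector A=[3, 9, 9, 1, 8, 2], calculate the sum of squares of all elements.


|A|^2 = sum of squared components
A[0]^2 = 3^2 = 9
A[1]^2 = 9^2 = 81
A[2]^2 = 9^2 = 81
A[3]^2 = 1^2 = 1
A[4]^2 = 8^2 = 64
A[5]^2 = 2^2 = 4
Sum = 9 + 81 + 81 + 1 + 64 + 4 = 240

240


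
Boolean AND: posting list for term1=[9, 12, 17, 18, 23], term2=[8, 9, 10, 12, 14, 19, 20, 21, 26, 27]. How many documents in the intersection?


Boolean AND: find intersection of posting lists
term1 docs: [9, 12, 17, 18, 23]
term2 docs: [8, 9, 10, 12, 14, 19, 20, 21, 26, 27]
Intersection: [9, 12]
|intersection| = 2

2


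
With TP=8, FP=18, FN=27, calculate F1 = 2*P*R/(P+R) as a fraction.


F1 = 2 * P * R / (P + R)
P = TP/(TP+FP) = 8/26 = 4/13
R = TP/(TP+FN) = 8/35 = 8/35
2 * P * R = 2 * 4/13 * 8/35 = 64/455
P + R = 4/13 + 8/35 = 244/455
F1 = 64/455 / 244/455 = 16/61

16/61


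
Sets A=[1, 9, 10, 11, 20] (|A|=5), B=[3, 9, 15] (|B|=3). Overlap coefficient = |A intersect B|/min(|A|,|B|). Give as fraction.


A intersect B = [9]
|A intersect B| = 1
min(|A|, |B|) = min(5, 3) = 3
Overlap = 1 / 3 = 1/3

1/3


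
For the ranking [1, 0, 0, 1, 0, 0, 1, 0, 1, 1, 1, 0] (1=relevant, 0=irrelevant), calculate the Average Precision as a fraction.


Computing P@k for each relevant position:
Position 1: relevant, P@1 = 1/1 = 1
Position 2: not relevant
Position 3: not relevant
Position 4: relevant, P@4 = 2/4 = 1/2
Position 5: not relevant
Position 6: not relevant
Position 7: relevant, P@7 = 3/7 = 3/7
Position 8: not relevant
Position 9: relevant, P@9 = 4/9 = 4/9
Position 10: relevant, P@10 = 5/10 = 1/2
Position 11: relevant, P@11 = 6/11 = 6/11
Position 12: not relevant
Sum of P@k = 1 + 1/2 + 3/7 + 4/9 + 1/2 + 6/11 = 2369/693
AP = 2369/693 / 6 = 2369/4158

2369/4158


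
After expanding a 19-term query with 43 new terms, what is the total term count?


Original terms: 19
Expansion terms: 43
Total = 19 + 43 = 62

62


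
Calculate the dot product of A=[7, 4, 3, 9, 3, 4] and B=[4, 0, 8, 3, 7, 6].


Dot product = sum of element-wise products
A[0]*B[0] = 7*4 = 28
A[1]*B[1] = 4*0 = 0
A[2]*B[2] = 3*8 = 24
A[3]*B[3] = 9*3 = 27
A[4]*B[4] = 3*7 = 21
A[5]*B[5] = 4*6 = 24
Sum = 28 + 0 + 24 + 27 + 21 + 24 = 124

124


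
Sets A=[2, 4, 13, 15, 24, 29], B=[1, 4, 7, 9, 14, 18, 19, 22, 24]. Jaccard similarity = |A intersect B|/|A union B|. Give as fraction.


A intersect B = [4, 24]
|A intersect B| = 2
A union B = [1, 2, 4, 7, 9, 13, 14, 15, 18, 19, 22, 24, 29]
|A union B| = 13
Jaccard = 2/13 = 2/13

2/13


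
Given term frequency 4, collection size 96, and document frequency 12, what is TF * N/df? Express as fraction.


TF * (N/df)
= 4 * (96/12)
= 4 * 8
= 32

32


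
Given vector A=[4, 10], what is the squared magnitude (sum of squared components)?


|A|^2 = sum of squared components
A[0]^2 = 4^2 = 16
A[1]^2 = 10^2 = 100
Sum = 16 + 100 = 116

116


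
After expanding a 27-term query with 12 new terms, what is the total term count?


Original terms: 27
Expansion terms: 12
Total = 27 + 12 = 39

39


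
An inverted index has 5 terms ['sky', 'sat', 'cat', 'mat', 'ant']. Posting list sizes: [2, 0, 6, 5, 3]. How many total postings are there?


Summing posting list sizes:
'sky': 2 postings
'sat': 0 postings
'cat': 6 postings
'mat': 5 postings
'ant': 3 postings
Total = 2 + 0 + 6 + 5 + 3 = 16

16


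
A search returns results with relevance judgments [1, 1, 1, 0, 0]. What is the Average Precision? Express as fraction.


Computing P@k for each relevant position:
Position 1: relevant, P@1 = 1/1 = 1
Position 2: relevant, P@2 = 2/2 = 1
Position 3: relevant, P@3 = 3/3 = 1
Position 4: not relevant
Position 5: not relevant
Sum of P@k = 1 + 1 + 1 = 3
AP = 3 / 3 = 1

1


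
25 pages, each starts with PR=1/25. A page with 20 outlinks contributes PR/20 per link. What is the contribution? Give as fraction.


Initial PR = 1/25 = 1/25
Outlinks = 20
Contribution per link = PR / outlinks
= 1/25 / 20
= 1/500

1/500


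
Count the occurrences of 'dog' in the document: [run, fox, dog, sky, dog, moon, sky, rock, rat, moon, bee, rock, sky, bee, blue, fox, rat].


Document has 17 words
Scanning for 'dog':
Found at positions: [2, 4]
Count = 2

2


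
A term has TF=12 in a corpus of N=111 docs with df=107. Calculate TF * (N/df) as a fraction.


TF * (N/df)
= 12 * (111/107)
= 12 * 111/107
= 1332/107

1332/107


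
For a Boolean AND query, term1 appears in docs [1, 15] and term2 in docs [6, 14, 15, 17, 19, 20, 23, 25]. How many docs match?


Boolean AND: find intersection of posting lists
term1 docs: [1, 15]
term2 docs: [6, 14, 15, 17, 19, 20, 23, 25]
Intersection: [15]
|intersection| = 1

1


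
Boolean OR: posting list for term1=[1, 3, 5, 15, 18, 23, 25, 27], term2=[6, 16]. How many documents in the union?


Boolean OR: find union of posting lists
term1 docs: [1, 3, 5, 15, 18, 23, 25, 27]
term2 docs: [6, 16]
Union: [1, 3, 5, 6, 15, 16, 18, 23, 25, 27]
|union| = 10

10


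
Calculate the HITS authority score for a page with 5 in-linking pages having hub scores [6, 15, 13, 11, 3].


Authority = sum of hub scores of in-linkers
In-link 1: hub score = 6
In-link 2: hub score = 15
In-link 3: hub score = 13
In-link 4: hub score = 11
In-link 5: hub score = 3
Authority = 6 + 15 + 13 + 11 + 3 = 48

48


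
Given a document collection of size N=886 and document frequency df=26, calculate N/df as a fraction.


IDF ratio = N / df
= 886 / 26
= 443/13

443/13


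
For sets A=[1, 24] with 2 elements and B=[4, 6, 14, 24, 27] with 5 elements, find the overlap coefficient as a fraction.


A intersect B = [24]
|A intersect B| = 1
min(|A|, |B|) = min(2, 5) = 2
Overlap = 1 / 2 = 1/2

1/2


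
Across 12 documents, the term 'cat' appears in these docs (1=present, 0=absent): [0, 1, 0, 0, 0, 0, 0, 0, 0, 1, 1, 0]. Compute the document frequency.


Checking each document for 'cat':
Doc 1: absent
Doc 2: present
Doc 3: absent
Doc 4: absent
Doc 5: absent
Doc 6: absent
Doc 7: absent
Doc 8: absent
Doc 9: absent
Doc 10: present
Doc 11: present
Doc 12: absent
df = sum of presences = 0 + 1 + 0 + 0 + 0 + 0 + 0 + 0 + 0 + 1 + 1 + 0 = 3

3


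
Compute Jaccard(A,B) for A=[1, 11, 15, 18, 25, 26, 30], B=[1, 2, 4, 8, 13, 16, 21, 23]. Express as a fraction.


A intersect B = [1]
|A intersect B| = 1
A union B = [1, 2, 4, 8, 11, 13, 15, 16, 18, 21, 23, 25, 26, 30]
|A union B| = 14
Jaccard = 1/14 = 1/14

1/14


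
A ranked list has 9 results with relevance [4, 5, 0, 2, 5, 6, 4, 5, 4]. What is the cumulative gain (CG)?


Cumulative Gain = sum of relevance scores
Position 1: rel=4, running sum=4
Position 2: rel=5, running sum=9
Position 3: rel=0, running sum=9
Position 4: rel=2, running sum=11
Position 5: rel=5, running sum=16
Position 6: rel=6, running sum=22
Position 7: rel=4, running sum=26
Position 8: rel=5, running sum=31
Position 9: rel=4, running sum=35
CG = 35

35


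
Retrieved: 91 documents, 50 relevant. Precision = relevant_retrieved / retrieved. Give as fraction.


Precision = relevant_retrieved / total_retrieved
= 50 / 91
= 50 / (50 + 41)
= 50/91

50/91


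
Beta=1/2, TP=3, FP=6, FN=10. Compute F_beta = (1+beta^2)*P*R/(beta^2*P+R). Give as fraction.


P = TP/(TP+FP) = 3/9 = 1/3
R = TP/(TP+FN) = 3/13 = 3/13
beta^2 = 1/2^2 = 1/4
(1 + beta^2) = 5/4
Numerator = (1+beta^2)*P*R = 5/52
Denominator = beta^2*P + R = 1/12 + 3/13 = 49/156
F_beta = 15/49

15/49


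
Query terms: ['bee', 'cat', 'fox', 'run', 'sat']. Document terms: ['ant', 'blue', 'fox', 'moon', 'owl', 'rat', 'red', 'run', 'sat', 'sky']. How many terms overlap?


Query terms: ['bee', 'cat', 'fox', 'run', 'sat']
Document terms: ['ant', 'blue', 'fox', 'moon', 'owl', 'rat', 'red', 'run', 'sat', 'sky']
Common terms: ['fox', 'run', 'sat']
Overlap count = 3

3


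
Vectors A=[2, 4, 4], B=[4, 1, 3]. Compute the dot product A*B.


Dot product = sum of element-wise products
A[0]*B[0] = 2*4 = 8
A[1]*B[1] = 4*1 = 4
A[2]*B[2] = 4*3 = 12
Sum = 8 + 4 + 12 = 24

24


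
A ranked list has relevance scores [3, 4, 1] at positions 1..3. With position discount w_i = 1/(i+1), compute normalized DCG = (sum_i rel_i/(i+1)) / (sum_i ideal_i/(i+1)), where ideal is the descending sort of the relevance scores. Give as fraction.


Position discount weights w_i = 1/(i+1) for i=1..3:
Weights = [1/2, 1/3, 1/4]
Actual relevance: [3, 4, 1]
DCG = 3/2 + 4/3 + 1/4 = 37/12
Ideal relevance (sorted desc): [4, 3, 1]
Ideal DCG = 4/2 + 3/3 + 1/4 = 13/4
nDCG = DCG / ideal_DCG = 37/12 / 13/4 = 37/39

37/39


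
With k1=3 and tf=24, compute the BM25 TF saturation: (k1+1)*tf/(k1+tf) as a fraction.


BM25 TF component = (k1+1)*tf / (k1+tf)
k1 = 3, tf = 24
Numerator = (3+1)*24 = 96
Denominator = 3 + 24 = 27
= 96/27 = 32/9

32/9


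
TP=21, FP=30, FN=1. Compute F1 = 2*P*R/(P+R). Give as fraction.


F1 = 2 * P * R / (P + R)
P = TP/(TP+FP) = 21/51 = 7/17
R = TP/(TP+FN) = 21/22 = 21/22
2 * P * R = 2 * 7/17 * 21/22 = 147/187
P + R = 7/17 + 21/22 = 511/374
F1 = 147/187 / 511/374 = 42/73

42/73


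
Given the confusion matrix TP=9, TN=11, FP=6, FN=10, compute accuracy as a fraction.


Accuracy = (TP + TN) / (TP + TN + FP + FN)
TP + TN = 9 + 11 = 20
Total = 9 + 11 + 6 + 10 = 36
Accuracy = 20 / 36 = 5/9

5/9


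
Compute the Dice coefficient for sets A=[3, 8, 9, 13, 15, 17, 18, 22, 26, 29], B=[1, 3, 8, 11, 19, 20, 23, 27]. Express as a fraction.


A intersect B = [3, 8]
|A intersect B| = 2
|A| = 10, |B| = 8
Dice = 2*2 / (10+8)
= 4 / 18 = 2/9

2/9


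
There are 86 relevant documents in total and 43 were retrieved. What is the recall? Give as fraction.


Recall = retrieved_relevant / total_relevant
= 43 / 86
= 43 / (43 + 43)
= 1/2

1/2


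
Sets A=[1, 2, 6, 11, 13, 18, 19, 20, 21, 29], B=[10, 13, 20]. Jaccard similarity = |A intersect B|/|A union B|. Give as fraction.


A intersect B = [13, 20]
|A intersect B| = 2
A union B = [1, 2, 6, 10, 11, 13, 18, 19, 20, 21, 29]
|A union B| = 11
Jaccard = 2/11 = 2/11

2/11


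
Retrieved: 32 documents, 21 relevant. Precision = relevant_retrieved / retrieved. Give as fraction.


Precision = relevant_retrieved / total_retrieved
= 21 / 32
= 21 / (21 + 11)
= 21/32

21/32


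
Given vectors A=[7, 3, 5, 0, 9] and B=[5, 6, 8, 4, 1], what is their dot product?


Dot product = sum of element-wise products
A[0]*B[0] = 7*5 = 35
A[1]*B[1] = 3*6 = 18
A[2]*B[2] = 5*8 = 40
A[3]*B[3] = 0*4 = 0
A[4]*B[4] = 9*1 = 9
Sum = 35 + 18 + 40 + 0 + 9 = 102

102


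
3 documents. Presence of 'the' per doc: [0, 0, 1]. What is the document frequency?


Checking each document for 'the':
Doc 1: absent
Doc 2: absent
Doc 3: present
df = sum of presences = 0 + 0 + 1 = 1

1


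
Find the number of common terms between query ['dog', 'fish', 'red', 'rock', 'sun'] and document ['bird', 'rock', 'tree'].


Query terms: ['dog', 'fish', 'red', 'rock', 'sun']
Document terms: ['bird', 'rock', 'tree']
Common terms: ['rock']
Overlap count = 1

1


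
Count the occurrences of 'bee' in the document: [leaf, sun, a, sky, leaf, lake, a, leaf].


Document has 8 words
Scanning for 'bee':
Term not found in document
Count = 0

0


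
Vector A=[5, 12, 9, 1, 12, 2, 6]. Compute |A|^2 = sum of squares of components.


|A|^2 = sum of squared components
A[0]^2 = 5^2 = 25
A[1]^2 = 12^2 = 144
A[2]^2 = 9^2 = 81
A[3]^2 = 1^2 = 1
A[4]^2 = 12^2 = 144
A[5]^2 = 2^2 = 4
A[6]^2 = 6^2 = 36
Sum = 25 + 144 + 81 + 1 + 144 + 4 + 36 = 435

435


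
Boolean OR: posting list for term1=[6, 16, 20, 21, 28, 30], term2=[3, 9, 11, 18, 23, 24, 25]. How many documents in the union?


Boolean OR: find union of posting lists
term1 docs: [6, 16, 20, 21, 28, 30]
term2 docs: [3, 9, 11, 18, 23, 24, 25]
Union: [3, 6, 9, 11, 16, 18, 20, 21, 23, 24, 25, 28, 30]
|union| = 13

13


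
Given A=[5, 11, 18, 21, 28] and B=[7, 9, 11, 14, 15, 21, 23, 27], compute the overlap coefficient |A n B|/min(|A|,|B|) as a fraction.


A intersect B = [11, 21]
|A intersect B| = 2
min(|A|, |B|) = min(5, 8) = 5
Overlap = 2 / 5 = 2/5

2/5


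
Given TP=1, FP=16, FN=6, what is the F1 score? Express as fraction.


F1 = 2 * P * R / (P + R)
P = TP/(TP+FP) = 1/17 = 1/17
R = TP/(TP+FN) = 1/7 = 1/7
2 * P * R = 2 * 1/17 * 1/7 = 2/119
P + R = 1/17 + 1/7 = 24/119
F1 = 2/119 / 24/119 = 1/12

1/12


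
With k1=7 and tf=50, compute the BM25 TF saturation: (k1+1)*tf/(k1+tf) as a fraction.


BM25 TF component = (k1+1)*tf / (k1+tf)
k1 = 7, tf = 50
Numerator = (7+1)*50 = 400
Denominator = 7 + 50 = 57
= 400/57 = 400/57

400/57


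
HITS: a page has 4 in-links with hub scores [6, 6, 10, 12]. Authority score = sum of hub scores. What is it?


Authority = sum of hub scores of in-linkers
In-link 1: hub score = 6
In-link 2: hub score = 6
In-link 3: hub score = 10
In-link 4: hub score = 12
Authority = 6 + 6 + 10 + 12 = 34

34


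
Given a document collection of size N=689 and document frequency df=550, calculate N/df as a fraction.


IDF ratio = N / df
= 689 / 550
= 689/550

689/550


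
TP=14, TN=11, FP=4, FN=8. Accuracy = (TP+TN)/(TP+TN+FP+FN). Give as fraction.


Accuracy = (TP + TN) / (TP + TN + FP + FN)
TP + TN = 14 + 11 = 25
Total = 14 + 11 + 4 + 8 = 37
Accuracy = 25 / 37 = 25/37

25/37


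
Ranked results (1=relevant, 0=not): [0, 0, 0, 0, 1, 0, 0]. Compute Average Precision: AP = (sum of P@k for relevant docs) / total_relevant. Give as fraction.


Computing P@k for each relevant position:
Position 1: not relevant
Position 2: not relevant
Position 3: not relevant
Position 4: not relevant
Position 5: relevant, P@5 = 1/5 = 1/5
Position 6: not relevant
Position 7: not relevant
Sum of P@k = 1/5 = 1/5
AP = 1/5 / 1 = 1/5

1/5


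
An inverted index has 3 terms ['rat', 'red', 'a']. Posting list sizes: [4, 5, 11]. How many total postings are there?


Summing posting list sizes:
'rat': 4 postings
'red': 5 postings
'a': 11 postings
Total = 4 + 5 + 11 = 20

20


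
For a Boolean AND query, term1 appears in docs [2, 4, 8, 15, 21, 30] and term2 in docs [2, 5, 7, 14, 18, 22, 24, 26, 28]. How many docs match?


Boolean AND: find intersection of posting lists
term1 docs: [2, 4, 8, 15, 21, 30]
term2 docs: [2, 5, 7, 14, 18, 22, 24, 26, 28]
Intersection: [2]
|intersection| = 1

1


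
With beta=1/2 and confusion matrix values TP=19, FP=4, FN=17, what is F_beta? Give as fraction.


P = TP/(TP+FP) = 19/23 = 19/23
R = TP/(TP+FN) = 19/36 = 19/36
beta^2 = 1/2^2 = 1/4
(1 + beta^2) = 5/4
Numerator = (1+beta^2)*P*R = 1805/3312
Denominator = beta^2*P + R = 19/92 + 19/36 = 152/207
F_beta = 95/128

95/128


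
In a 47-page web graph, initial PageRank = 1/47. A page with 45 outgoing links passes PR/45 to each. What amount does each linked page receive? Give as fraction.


Initial PR = 1/47 = 1/47
Outlinks = 45
Contribution per link = PR / outlinks
= 1/47 / 45
= 1/2115

1/2115


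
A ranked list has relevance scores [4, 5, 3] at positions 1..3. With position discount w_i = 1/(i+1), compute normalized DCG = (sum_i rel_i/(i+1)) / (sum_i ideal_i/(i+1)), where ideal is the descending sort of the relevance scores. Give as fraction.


Position discount weights w_i = 1/(i+1) for i=1..3:
Weights = [1/2, 1/3, 1/4]
Actual relevance: [4, 5, 3]
DCG = 4/2 + 5/3 + 3/4 = 53/12
Ideal relevance (sorted desc): [5, 4, 3]
Ideal DCG = 5/2 + 4/3 + 3/4 = 55/12
nDCG = DCG / ideal_DCG = 53/12 / 55/12 = 53/55

53/55


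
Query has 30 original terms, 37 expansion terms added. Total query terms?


Original terms: 30
Expansion terms: 37
Total = 30 + 37 = 67

67


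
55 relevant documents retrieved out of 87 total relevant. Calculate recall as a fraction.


Recall = retrieved_relevant / total_relevant
= 55 / 87
= 55 / (55 + 32)
= 55/87

55/87


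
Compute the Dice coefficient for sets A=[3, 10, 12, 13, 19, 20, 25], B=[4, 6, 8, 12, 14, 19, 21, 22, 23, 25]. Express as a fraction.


A intersect B = [12, 19, 25]
|A intersect B| = 3
|A| = 7, |B| = 10
Dice = 2*3 / (7+10)
= 6 / 17 = 6/17

6/17


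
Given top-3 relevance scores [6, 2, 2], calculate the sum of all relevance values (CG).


Cumulative Gain = sum of relevance scores
Position 1: rel=6, running sum=6
Position 2: rel=2, running sum=8
Position 3: rel=2, running sum=10
CG = 10

10


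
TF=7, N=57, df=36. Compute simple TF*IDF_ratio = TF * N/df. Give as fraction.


TF * (N/df)
= 7 * (57/36)
= 7 * 19/12
= 133/12

133/12


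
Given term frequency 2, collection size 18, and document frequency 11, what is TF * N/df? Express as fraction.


TF * (N/df)
= 2 * (18/11)
= 2 * 18/11
= 36/11

36/11


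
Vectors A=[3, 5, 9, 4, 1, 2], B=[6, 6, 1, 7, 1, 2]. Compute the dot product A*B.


Dot product = sum of element-wise products
A[0]*B[0] = 3*6 = 18
A[1]*B[1] = 5*6 = 30
A[2]*B[2] = 9*1 = 9
A[3]*B[3] = 4*7 = 28
A[4]*B[4] = 1*1 = 1
A[5]*B[5] = 2*2 = 4
Sum = 18 + 30 + 9 + 28 + 1 + 4 = 90

90


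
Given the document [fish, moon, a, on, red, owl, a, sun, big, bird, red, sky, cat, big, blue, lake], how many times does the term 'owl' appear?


Document has 16 words
Scanning for 'owl':
Found at positions: [5]
Count = 1

1


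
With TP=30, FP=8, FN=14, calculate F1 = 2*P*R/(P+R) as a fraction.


F1 = 2 * P * R / (P + R)
P = TP/(TP+FP) = 30/38 = 15/19
R = TP/(TP+FN) = 30/44 = 15/22
2 * P * R = 2 * 15/19 * 15/22 = 225/209
P + R = 15/19 + 15/22 = 615/418
F1 = 225/209 / 615/418 = 30/41

30/41


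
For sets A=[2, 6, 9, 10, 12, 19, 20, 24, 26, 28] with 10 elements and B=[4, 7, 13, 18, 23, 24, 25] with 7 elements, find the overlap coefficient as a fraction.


A intersect B = [24]
|A intersect B| = 1
min(|A|, |B|) = min(10, 7) = 7
Overlap = 1 / 7 = 1/7

1/7


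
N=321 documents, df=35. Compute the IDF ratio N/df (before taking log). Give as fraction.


IDF ratio = N / df
= 321 / 35
= 321/35

321/35


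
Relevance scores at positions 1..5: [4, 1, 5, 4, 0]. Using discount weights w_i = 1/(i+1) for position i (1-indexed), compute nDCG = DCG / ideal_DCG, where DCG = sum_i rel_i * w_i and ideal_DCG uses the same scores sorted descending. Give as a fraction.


Position discount weights w_i = 1/(i+1) for i=1..5:
Weights = [1/2, 1/3, 1/4, 1/5, 1/6]
Actual relevance: [4, 1, 5, 4, 0]
DCG = 4/2 + 1/3 + 5/4 + 4/5 + 0/6 = 263/60
Ideal relevance (sorted desc): [5, 4, 4, 1, 0]
Ideal DCG = 5/2 + 4/3 + 4/4 + 1/5 + 0/6 = 151/30
nDCG = DCG / ideal_DCG = 263/60 / 151/30 = 263/302

263/302


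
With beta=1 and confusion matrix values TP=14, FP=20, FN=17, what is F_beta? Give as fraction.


P = TP/(TP+FP) = 14/34 = 7/17
R = TP/(TP+FN) = 14/31 = 14/31
beta^2 = 1^2 = 1
(1 + beta^2) = 2
Numerator = (1+beta^2)*P*R = 196/527
Denominator = beta^2*P + R = 7/17 + 14/31 = 455/527
F_beta = 28/65

28/65


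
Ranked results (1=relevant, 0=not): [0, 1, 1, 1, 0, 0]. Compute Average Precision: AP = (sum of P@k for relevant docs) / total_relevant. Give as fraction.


Computing P@k for each relevant position:
Position 1: not relevant
Position 2: relevant, P@2 = 1/2 = 1/2
Position 3: relevant, P@3 = 2/3 = 2/3
Position 4: relevant, P@4 = 3/4 = 3/4
Position 5: not relevant
Position 6: not relevant
Sum of P@k = 1/2 + 2/3 + 3/4 = 23/12
AP = 23/12 / 3 = 23/36

23/36


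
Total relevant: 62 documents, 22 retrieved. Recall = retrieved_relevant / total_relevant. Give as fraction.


Recall = retrieved_relevant / total_relevant
= 22 / 62
= 22 / (22 + 40)
= 11/31

11/31


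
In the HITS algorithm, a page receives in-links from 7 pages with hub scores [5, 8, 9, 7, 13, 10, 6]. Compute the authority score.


Authority = sum of hub scores of in-linkers
In-link 1: hub score = 5
In-link 2: hub score = 8
In-link 3: hub score = 9
In-link 4: hub score = 7
In-link 5: hub score = 13
In-link 6: hub score = 10
In-link 7: hub score = 6
Authority = 5 + 8 + 9 + 7 + 13 + 10 + 6 = 58

58


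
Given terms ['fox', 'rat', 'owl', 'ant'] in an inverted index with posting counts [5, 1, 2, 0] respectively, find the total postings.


Summing posting list sizes:
'fox': 5 postings
'rat': 1 postings
'owl': 2 postings
'ant': 0 postings
Total = 5 + 1 + 2 + 0 = 8

8


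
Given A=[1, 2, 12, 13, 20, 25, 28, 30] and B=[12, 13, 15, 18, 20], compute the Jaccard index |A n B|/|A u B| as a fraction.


A intersect B = [12, 13, 20]
|A intersect B| = 3
A union B = [1, 2, 12, 13, 15, 18, 20, 25, 28, 30]
|A union B| = 10
Jaccard = 3/10 = 3/10

3/10


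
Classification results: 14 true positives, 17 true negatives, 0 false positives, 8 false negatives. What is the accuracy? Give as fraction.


Accuracy = (TP + TN) / (TP + TN + FP + FN)
TP + TN = 14 + 17 = 31
Total = 14 + 17 + 0 + 8 = 39
Accuracy = 31 / 39 = 31/39

31/39


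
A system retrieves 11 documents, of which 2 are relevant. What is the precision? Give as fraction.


Precision = relevant_retrieved / total_retrieved
= 2 / 11
= 2 / (2 + 9)
= 2/11

2/11


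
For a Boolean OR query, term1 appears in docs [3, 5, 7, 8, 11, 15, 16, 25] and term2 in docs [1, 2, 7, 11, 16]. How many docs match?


Boolean OR: find union of posting lists
term1 docs: [3, 5, 7, 8, 11, 15, 16, 25]
term2 docs: [1, 2, 7, 11, 16]
Union: [1, 2, 3, 5, 7, 8, 11, 15, 16, 25]
|union| = 10

10


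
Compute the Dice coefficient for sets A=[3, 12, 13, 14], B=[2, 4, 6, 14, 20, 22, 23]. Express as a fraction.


A intersect B = [14]
|A intersect B| = 1
|A| = 4, |B| = 7
Dice = 2*1 / (4+7)
= 2 / 11 = 2/11

2/11


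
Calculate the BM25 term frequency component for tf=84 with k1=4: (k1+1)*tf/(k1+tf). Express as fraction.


BM25 TF component = (k1+1)*tf / (k1+tf)
k1 = 4, tf = 84
Numerator = (4+1)*84 = 420
Denominator = 4 + 84 = 88
= 420/88 = 105/22

105/22


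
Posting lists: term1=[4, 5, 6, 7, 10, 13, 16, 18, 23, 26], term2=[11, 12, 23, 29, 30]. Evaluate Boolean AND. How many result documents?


Boolean AND: find intersection of posting lists
term1 docs: [4, 5, 6, 7, 10, 13, 16, 18, 23, 26]
term2 docs: [11, 12, 23, 29, 30]
Intersection: [23]
|intersection| = 1

1


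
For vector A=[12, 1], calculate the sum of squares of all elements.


|A|^2 = sum of squared components
A[0]^2 = 12^2 = 144
A[1]^2 = 1^2 = 1
Sum = 144 + 1 = 145

145


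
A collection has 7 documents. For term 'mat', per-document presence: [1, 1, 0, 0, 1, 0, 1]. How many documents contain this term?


Checking each document for 'mat':
Doc 1: present
Doc 2: present
Doc 3: absent
Doc 4: absent
Doc 5: present
Doc 6: absent
Doc 7: present
df = sum of presences = 1 + 1 + 0 + 0 + 1 + 0 + 1 = 4

4


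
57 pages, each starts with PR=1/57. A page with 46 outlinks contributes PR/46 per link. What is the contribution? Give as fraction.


Initial PR = 1/57 = 1/57
Outlinks = 46
Contribution per link = PR / outlinks
= 1/57 / 46
= 1/2622

1/2622


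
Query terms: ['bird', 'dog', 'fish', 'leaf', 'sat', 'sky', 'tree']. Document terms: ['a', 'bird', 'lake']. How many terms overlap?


Query terms: ['bird', 'dog', 'fish', 'leaf', 'sat', 'sky', 'tree']
Document terms: ['a', 'bird', 'lake']
Common terms: ['bird']
Overlap count = 1

1


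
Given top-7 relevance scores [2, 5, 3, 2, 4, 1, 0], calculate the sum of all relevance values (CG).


Cumulative Gain = sum of relevance scores
Position 1: rel=2, running sum=2
Position 2: rel=5, running sum=7
Position 3: rel=3, running sum=10
Position 4: rel=2, running sum=12
Position 5: rel=4, running sum=16
Position 6: rel=1, running sum=17
Position 7: rel=0, running sum=17
CG = 17

17


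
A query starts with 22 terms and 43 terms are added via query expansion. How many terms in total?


Original terms: 22
Expansion terms: 43
Total = 22 + 43 = 65

65


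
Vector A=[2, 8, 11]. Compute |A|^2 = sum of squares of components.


|A|^2 = sum of squared components
A[0]^2 = 2^2 = 4
A[1]^2 = 8^2 = 64
A[2]^2 = 11^2 = 121
Sum = 4 + 64 + 121 = 189

189


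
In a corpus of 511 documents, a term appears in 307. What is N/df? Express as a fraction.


IDF ratio = N / df
= 511 / 307
= 511/307

511/307


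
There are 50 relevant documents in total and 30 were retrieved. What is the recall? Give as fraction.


Recall = retrieved_relevant / total_relevant
= 30 / 50
= 30 / (30 + 20)
= 3/5

3/5


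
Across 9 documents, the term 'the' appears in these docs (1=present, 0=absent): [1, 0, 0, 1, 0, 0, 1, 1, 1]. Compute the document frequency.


Checking each document for 'the':
Doc 1: present
Doc 2: absent
Doc 3: absent
Doc 4: present
Doc 5: absent
Doc 6: absent
Doc 7: present
Doc 8: present
Doc 9: present
df = sum of presences = 1 + 0 + 0 + 1 + 0 + 0 + 1 + 1 + 1 = 5

5


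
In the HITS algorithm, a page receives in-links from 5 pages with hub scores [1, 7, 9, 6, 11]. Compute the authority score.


Authority = sum of hub scores of in-linkers
In-link 1: hub score = 1
In-link 2: hub score = 7
In-link 3: hub score = 9
In-link 4: hub score = 6
In-link 5: hub score = 11
Authority = 1 + 7 + 9 + 6 + 11 = 34

34


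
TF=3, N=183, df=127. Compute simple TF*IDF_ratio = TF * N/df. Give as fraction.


TF * (N/df)
= 3 * (183/127)
= 3 * 183/127
= 549/127

549/127


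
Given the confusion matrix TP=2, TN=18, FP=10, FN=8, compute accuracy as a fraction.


Accuracy = (TP + TN) / (TP + TN + FP + FN)
TP + TN = 2 + 18 = 20
Total = 2 + 18 + 10 + 8 = 38
Accuracy = 20 / 38 = 10/19

10/19


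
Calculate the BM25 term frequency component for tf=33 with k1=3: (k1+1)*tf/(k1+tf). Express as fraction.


BM25 TF component = (k1+1)*tf / (k1+tf)
k1 = 3, tf = 33
Numerator = (3+1)*33 = 132
Denominator = 3 + 33 = 36
= 132/36 = 11/3

11/3


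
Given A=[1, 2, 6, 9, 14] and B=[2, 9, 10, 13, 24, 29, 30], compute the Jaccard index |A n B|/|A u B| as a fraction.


A intersect B = [2, 9]
|A intersect B| = 2
A union B = [1, 2, 6, 9, 10, 13, 14, 24, 29, 30]
|A union B| = 10
Jaccard = 2/10 = 1/5

1/5


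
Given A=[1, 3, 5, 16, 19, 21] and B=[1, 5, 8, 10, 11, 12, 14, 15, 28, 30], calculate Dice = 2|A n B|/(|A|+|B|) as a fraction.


A intersect B = [1, 5]
|A intersect B| = 2
|A| = 6, |B| = 10
Dice = 2*2 / (6+10)
= 4 / 16 = 1/4

1/4


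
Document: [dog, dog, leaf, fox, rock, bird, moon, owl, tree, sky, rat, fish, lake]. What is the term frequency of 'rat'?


Document has 13 words
Scanning for 'rat':
Found at positions: [10]
Count = 1

1


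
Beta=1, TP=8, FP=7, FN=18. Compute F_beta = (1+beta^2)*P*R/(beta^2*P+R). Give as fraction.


P = TP/(TP+FP) = 8/15 = 8/15
R = TP/(TP+FN) = 8/26 = 4/13
beta^2 = 1^2 = 1
(1 + beta^2) = 2
Numerator = (1+beta^2)*P*R = 64/195
Denominator = beta^2*P + R = 8/15 + 4/13 = 164/195
F_beta = 16/41

16/41


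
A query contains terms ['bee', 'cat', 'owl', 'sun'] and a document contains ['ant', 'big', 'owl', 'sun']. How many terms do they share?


Query terms: ['bee', 'cat', 'owl', 'sun']
Document terms: ['ant', 'big', 'owl', 'sun']
Common terms: ['owl', 'sun']
Overlap count = 2

2


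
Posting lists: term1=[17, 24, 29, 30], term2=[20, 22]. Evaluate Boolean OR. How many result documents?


Boolean OR: find union of posting lists
term1 docs: [17, 24, 29, 30]
term2 docs: [20, 22]
Union: [17, 20, 22, 24, 29, 30]
|union| = 6

6


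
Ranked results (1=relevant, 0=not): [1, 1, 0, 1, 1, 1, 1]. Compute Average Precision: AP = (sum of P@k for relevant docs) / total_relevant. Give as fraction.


Computing P@k for each relevant position:
Position 1: relevant, P@1 = 1/1 = 1
Position 2: relevant, P@2 = 2/2 = 1
Position 3: not relevant
Position 4: relevant, P@4 = 3/4 = 3/4
Position 5: relevant, P@5 = 4/5 = 4/5
Position 6: relevant, P@6 = 5/6 = 5/6
Position 7: relevant, P@7 = 6/7 = 6/7
Sum of P@k = 1 + 1 + 3/4 + 4/5 + 5/6 + 6/7 = 2201/420
AP = 2201/420 / 6 = 2201/2520

2201/2520


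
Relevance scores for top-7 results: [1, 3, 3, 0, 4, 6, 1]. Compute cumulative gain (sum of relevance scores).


Cumulative Gain = sum of relevance scores
Position 1: rel=1, running sum=1
Position 2: rel=3, running sum=4
Position 3: rel=3, running sum=7
Position 4: rel=0, running sum=7
Position 5: rel=4, running sum=11
Position 6: rel=6, running sum=17
Position 7: rel=1, running sum=18
CG = 18

18


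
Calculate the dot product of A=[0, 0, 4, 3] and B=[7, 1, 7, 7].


Dot product = sum of element-wise products
A[0]*B[0] = 0*7 = 0
A[1]*B[1] = 0*1 = 0
A[2]*B[2] = 4*7 = 28
A[3]*B[3] = 3*7 = 21
Sum = 0 + 0 + 28 + 21 = 49

49


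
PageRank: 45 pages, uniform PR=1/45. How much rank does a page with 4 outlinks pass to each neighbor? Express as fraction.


Initial PR = 1/45 = 1/45
Outlinks = 4
Contribution per link = PR / outlinks
= 1/45 / 4
= 1/180

1/180


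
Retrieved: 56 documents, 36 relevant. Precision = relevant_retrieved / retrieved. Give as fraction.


Precision = relevant_retrieved / total_retrieved
= 36 / 56
= 36 / (36 + 20)
= 9/14

9/14


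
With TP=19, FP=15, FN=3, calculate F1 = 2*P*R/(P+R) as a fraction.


F1 = 2 * P * R / (P + R)
P = TP/(TP+FP) = 19/34 = 19/34
R = TP/(TP+FN) = 19/22 = 19/22
2 * P * R = 2 * 19/34 * 19/22 = 361/374
P + R = 19/34 + 19/22 = 266/187
F1 = 361/374 / 266/187 = 19/28

19/28


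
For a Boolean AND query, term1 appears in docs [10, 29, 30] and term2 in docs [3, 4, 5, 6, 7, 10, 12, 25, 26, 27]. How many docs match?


Boolean AND: find intersection of posting lists
term1 docs: [10, 29, 30]
term2 docs: [3, 4, 5, 6, 7, 10, 12, 25, 26, 27]
Intersection: [10]
|intersection| = 1

1


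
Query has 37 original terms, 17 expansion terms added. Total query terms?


Original terms: 37
Expansion terms: 17
Total = 37 + 17 = 54

54


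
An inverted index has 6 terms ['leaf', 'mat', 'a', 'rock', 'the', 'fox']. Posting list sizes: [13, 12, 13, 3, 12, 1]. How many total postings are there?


Summing posting list sizes:
'leaf': 13 postings
'mat': 12 postings
'a': 13 postings
'rock': 3 postings
'the': 12 postings
'fox': 1 postings
Total = 13 + 12 + 13 + 3 + 12 + 1 = 54

54


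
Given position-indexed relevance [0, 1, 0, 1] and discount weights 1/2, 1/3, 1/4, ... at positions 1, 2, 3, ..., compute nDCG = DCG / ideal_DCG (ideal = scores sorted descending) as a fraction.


Position discount weights w_i = 1/(i+1) for i=1..4:
Weights = [1/2, 1/3, 1/4, 1/5]
Actual relevance: [0, 1, 0, 1]
DCG = 0/2 + 1/3 + 0/4 + 1/5 = 8/15
Ideal relevance (sorted desc): [1, 1, 0, 0]
Ideal DCG = 1/2 + 1/3 + 0/4 + 0/5 = 5/6
nDCG = DCG / ideal_DCG = 8/15 / 5/6 = 16/25

16/25


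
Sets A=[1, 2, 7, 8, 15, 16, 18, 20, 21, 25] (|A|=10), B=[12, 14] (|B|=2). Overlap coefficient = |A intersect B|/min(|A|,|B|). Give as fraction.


A intersect B = []
|A intersect B| = 0
min(|A|, |B|) = min(10, 2) = 2
Overlap = 0 / 2 = 0

0
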